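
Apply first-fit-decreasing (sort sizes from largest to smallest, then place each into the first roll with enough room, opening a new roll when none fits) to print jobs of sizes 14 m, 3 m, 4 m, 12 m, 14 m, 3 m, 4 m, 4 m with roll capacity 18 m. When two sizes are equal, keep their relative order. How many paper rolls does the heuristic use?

4

Sorted descending: 14, 14, 12, 4, 4, 4, 3, 3.
  14 → roll 1 (new)  [load 14/18]
  14 → roll 2 (new)  [load 14/18]
  12 → roll 3 (new)  [load 12/18]
  4 → roll 1  [load 18/18]
  4 → roll 2  [load 18/18]
  4 → roll 3  [load 16/18]
  3 → roll 4 (new)  [load 3/18]
  3 → roll 4  [load 6/18]
4 paper rolls opened.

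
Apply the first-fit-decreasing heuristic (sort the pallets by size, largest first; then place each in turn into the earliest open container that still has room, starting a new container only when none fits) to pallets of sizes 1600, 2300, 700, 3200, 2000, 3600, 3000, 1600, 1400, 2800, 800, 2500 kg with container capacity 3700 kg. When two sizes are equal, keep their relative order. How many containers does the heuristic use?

Sorted descending: 3600, 3200, 3000, 2800, 2500, 2300, 2000, 1600, 1600, 1400, 800, 700.
  3600 → container 1 (new)  [load 3600/3700]
  3200 → container 2 (new)  [load 3200/3700]
  3000 → container 3 (new)  [load 3000/3700]
  2800 → container 4 (new)  [load 2800/3700]
  2500 → container 5 (new)  [load 2500/3700]
  2300 → container 6 (new)  [load 2300/3700]
  2000 → container 7 (new)  [load 2000/3700]
  1600 → container 7  [load 3600/3700]
  1600 → container 8 (new)  [load 1600/3700]
  1400 → container 6  [load 3700/3700]
  800 → container 4  [load 3600/3700]
  700 → container 3  [load 3700/3700]
8 containers opened.

8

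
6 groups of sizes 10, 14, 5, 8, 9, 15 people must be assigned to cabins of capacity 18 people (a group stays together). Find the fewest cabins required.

Total = 15 + 14 + 10 + 9 + 8 + 5 = 61 people.
Lower bound: ⌈61/18⌉ = 4 cabins.
A packing using 4 cabins:
  cabin 1: 15 = 15
  cabin 2: 14 = 14
  cabin 3: 10 + 8 = 18
  cabin 4: 9 + 5 = 14
This matches the lower bound, so 4 is optimal.

4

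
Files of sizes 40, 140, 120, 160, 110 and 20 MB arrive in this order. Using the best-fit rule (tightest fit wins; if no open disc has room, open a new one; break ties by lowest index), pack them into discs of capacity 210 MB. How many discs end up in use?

4

  40 → disc 1 (new)  [load 40/210]
  140 → disc 1  [load 180/210]
  120 → disc 2 (new)  [load 120/210]
  160 → disc 3 (new)  [load 160/210]
  110 → disc 4 (new)  [load 110/210]
  20 → disc 1  [load 200/210]
4 discs opened.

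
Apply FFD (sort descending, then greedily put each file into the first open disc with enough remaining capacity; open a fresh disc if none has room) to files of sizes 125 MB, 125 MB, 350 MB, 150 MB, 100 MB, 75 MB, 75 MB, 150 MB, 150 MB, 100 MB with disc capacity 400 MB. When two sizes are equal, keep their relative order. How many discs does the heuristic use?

4

Sorted descending: 350, 150, 150, 150, 125, 125, 100, 100, 75, 75.
  350 → disc 1 (new)  [load 350/400]
  150 → disc 2 (new)  [load 150/400]
  150 → disc 2  [load 300/400]
  150 → disc 3 (new)  [load 150/400]
  125 → disc 3  [load 275/400]
  125 → disc 3  [load 400/400]
  100 → disc 2  [load 400/400]
  100 → disc 4 (new)  [load 100/400]
  75 → disc 4  [load 175/400]
  75 → disc 4  [load 250/400]
4 discs opened.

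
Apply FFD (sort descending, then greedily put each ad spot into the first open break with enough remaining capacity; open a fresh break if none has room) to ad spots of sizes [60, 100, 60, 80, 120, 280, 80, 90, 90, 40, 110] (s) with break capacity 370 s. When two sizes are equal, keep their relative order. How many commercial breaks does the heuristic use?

Sorted descending: 280, 120, 110, 100, 90, 90, 80, 80, 60, 60, 40.
  280 → break 1 (new)  [load 280/370]
  120 → break 2 (new)  [load 120/370]
  110 → break 2  [load 230/370]
  100 → break 2  [load 330/370]
  90 → break 1  [load 370/370]
  90 → break 3 (new)  [load 90/370]
  80 → break 3  [load 170/370]
  80 → break 3  [load 250/370]
  60 → break 3  [load 310/370]
  60 → break 3  [load 370/370]
  40 → break 2  [load 370/370]
3 commercial breaks opened.

3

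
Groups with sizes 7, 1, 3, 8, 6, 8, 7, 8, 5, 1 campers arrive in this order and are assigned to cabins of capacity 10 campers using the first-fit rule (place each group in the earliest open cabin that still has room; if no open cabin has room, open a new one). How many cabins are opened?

7

  7 → cabin 1 (new)  [load 7/10]
  1 → cabin 1  [load 8/10]
  3 → cabin 2 (new)  [load 3/10]
  8 → cabin 3 (new)  [load 8/10]
  6 → cabin 2  [load 9/10]
  8 → cabin 4 (new)  [load 8/10]
  7 → cabin 5 (new)  [load 7/10]
  8 → cabin 6 (new)  [load 8/10]
  5 → cabin 7 (new)  [load 5/10]
  1 → cabin 1  [load 9/10]
7 cabins opened.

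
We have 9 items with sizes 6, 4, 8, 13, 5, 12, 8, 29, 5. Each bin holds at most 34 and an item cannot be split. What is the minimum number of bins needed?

Total = 29 + 13 + 12 + 8 + 8 + 6 + 5 + 5 + 4 = 90.
Lower bound: ⌈90/34⌉ = 3 bins.
A packing using 3 bins:
  bin 1: 29 + 5 = 34
  bin 2: 13 + 12 + 8 = 33
  bin 3: 8 + 6 + 5 + 4 = 23
This matches the lower bound, so 3 is optimal.

3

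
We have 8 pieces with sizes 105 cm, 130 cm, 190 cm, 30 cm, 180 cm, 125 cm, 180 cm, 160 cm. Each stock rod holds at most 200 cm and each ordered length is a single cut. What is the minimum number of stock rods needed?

7

Total = 190 + 180 + 180 + 160 + 130 + 125 + 105 + 30 = 1100 cm.
Lower bound: ⌈1100/200⌉ = 6 stock rods.
Also, 7 pieces each exceed 100 cm, and no two of those can share a stock rod, so at least 7 stock rods are needed.
A packing using 7 stock rods:
  stock rod 1: 190 = 190
  stock rod 2: 180 = 180
  stock rod 3: 180 = 180
  stock rod 4: 160 + 30 = 190
  stock rod 5: 130 = 130
  stock rod 6: 125 = 125
  stock rod 7: 105 = 105
This matches the lower bound, so 7 is optimal.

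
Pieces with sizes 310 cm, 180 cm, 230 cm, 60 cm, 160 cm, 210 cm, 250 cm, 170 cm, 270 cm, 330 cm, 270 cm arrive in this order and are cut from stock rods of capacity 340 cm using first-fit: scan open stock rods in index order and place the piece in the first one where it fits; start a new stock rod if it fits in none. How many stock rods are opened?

9

  310 → stock rod 1 (new)  [load 310/340]
  180 → stock rod 2 (new)  [load 180/340]
  230 → stock rod 3 (new)  [load 230/340]
  60 → stock rod 2  [load 240/340]
  160 → stock rod 4 (new)  [load 160/340]
  210 → stock rod 5 (new)  [load 210/340]
  250 → stock rod 6 (new)  [load 250/340]
  170 → stock rod 4  [load 330/340]
  270 → stock rod 7 (new)  [load 270/340]
  330 → stock rod 8 (new)  [load 330/340]
  270 → stock rod 9 (new)  [load 270/340]
9 stock rods opened.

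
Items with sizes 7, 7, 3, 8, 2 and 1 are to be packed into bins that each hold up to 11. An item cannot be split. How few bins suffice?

Total = 8 + 7 + 7 + 3 + 2 + 1 = 28.
Lower bound: ⌈28/11⌉ = 3 bins.
A packing using 3 bins:
  bin 1: 8 + 3 = 11
  bin 2: 7 + 2 + 1 = 10
  bin 3: 7 = 7
This matches the lower bound, so 3 is optimal.

3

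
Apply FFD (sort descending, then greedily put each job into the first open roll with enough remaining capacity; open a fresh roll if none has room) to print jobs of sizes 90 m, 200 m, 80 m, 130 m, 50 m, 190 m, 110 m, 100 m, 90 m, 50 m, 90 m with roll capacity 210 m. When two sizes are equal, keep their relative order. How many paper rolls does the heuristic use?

6

Sorted descending: 200, 190, 130, 110, 100, 90, 90, 90, 80, 50, 50.
  200 → roll 1 (new)  [load 200/210]
  190 → roll 2 (new)  [load 190/210]
  130 → roll 3 (new)  [load 130/210]
  110 → roll 4 (new)  [load 110/210]
  100 → roll 4  [load 210/210]
  90 → roll 5 (new)  [load 90/210]
  90 → roll 5  [load 180/210]
  90 → roll 6 (new)  [load 90/210]
  80 → roll 3  [load 210/210]
  50 → roll 6  [load 140/210]
  50 → roll 6  [load 190/210]
6 paper rolls opened.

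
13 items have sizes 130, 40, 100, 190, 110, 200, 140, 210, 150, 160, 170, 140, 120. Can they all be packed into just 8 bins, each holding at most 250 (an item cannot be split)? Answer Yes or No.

No

Total = 1860; ⌈1860/250⌉ = 8.
9 items each exceed half the capacity and cannot share a bin, forcing at least 9 bins.
At least 9 bins are required, but only 8 are allowed.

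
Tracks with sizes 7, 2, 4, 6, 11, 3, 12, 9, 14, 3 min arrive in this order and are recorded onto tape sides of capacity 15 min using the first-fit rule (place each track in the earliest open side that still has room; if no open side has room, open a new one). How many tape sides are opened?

  7 → side 1 (new)  [load 7/15]
  2 → side 1  [load 9/15]
  4 → side 1  [load 13/15]
  6 → side 2 (new)  [load 6/15]
  11 → side 3 (new)  [load 11/15]
  3 → side 2  [load 9/15]
  12 → side 4 (new)  [load 12/15]
  9 → side 5 (new)  [load 9/15]
  14 → side 6 (new)  [load 14/15]
  3 → side 2  [load 12/15]
6 tape sides opened.

6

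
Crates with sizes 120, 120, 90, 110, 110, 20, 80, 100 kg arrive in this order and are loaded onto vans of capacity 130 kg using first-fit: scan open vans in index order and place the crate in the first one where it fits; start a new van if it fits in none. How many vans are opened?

  120 → van 1 (new)  [load 120/130]
  120 → van 2 (new)  [load 120/130]
  90 → van 3 (new)  [load 90/130]
  110 → van 4 (new)  [load 110/130]
  110 → van 5 (new)  [load 110/130]
  20 → van 3  [load 110/130]
  80 → van 6 (new)  [load 80/130]
  100 → van 7 (new)  [load 100/130]
7 vans opened.

7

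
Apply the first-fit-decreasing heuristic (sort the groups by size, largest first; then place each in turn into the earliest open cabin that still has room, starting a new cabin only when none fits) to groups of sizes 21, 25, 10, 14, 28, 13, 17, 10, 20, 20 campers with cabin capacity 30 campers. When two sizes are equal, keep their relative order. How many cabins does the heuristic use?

7

Sorted descending: 28, 25, 21, 20, 20, 17, 14, 13, 10, 10.
  28 → cabin 1 (new)  [load 28/30]
  25 → cabin 2 (new)  [load 25/30]
  21 → cabin 3 (new)  [load 21/30]
  20 → cabin 4 (new)  [load 20/30]
  20 → cabin 5 (new)  [load 20/30]
  17 → cabin 6 (new)  [load 17/30]
  14 → cabin 7 (new)  [load 14/30]
  13 → cabin 6  [load 30/30]
  10 → cabin 4  [load 30/30]
  10 → cabin 5  [load 30/30]
7 cabins opened.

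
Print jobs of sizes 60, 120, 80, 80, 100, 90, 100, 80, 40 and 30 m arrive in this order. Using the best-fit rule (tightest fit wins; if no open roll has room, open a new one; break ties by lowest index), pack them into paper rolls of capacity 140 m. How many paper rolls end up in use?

7

  60 → roll 1 (new)  [load 60/140]
  120 → roll 2 (new)  [load 120/140]
  80 → roll 1  [load 140/140]
  80 → roll 3 (new)  [load 80/140]
  100 → roll 4 (new)  [load 100/140]
  90 → roll 5 (new)  [load 90/140]
  100 → roll 6 (new)  [load 100/140]
  80 → roll 7 (new)  [load 80/140]
  40 → roll 4  [load 140/140]
  30 → roll 6  [load 130/140]
7 paper rolls opened.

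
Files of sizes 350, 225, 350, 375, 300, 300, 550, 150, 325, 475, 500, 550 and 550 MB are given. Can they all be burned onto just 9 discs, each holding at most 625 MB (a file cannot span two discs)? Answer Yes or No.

No

Total = 5000 MB; ⌈5000/625⌉ = 8.
9 files each exceed half the capacity and cannot share a disc, forcing at least 9 discs.
The bound of 9 does not rule out 9, but exhaustive search shows no assignment into 9 discs of capacity 625 MB exists — the minimum is 10.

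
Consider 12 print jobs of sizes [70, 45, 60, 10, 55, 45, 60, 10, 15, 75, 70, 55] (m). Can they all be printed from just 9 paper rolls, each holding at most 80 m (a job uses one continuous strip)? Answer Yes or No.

A valid assignment using 9 paper rolls:
  roll 1: 75 = 75
  roll 2: 70 + 10 = 80
  roll 3: 70 + 10 = 80
  roll 4: 60 + 15 = 75
  roll 5: 60 = 60
  roll 6: 55 = 55
  roll 7: 55 = 55
  roll 8: 45 = 45
  roll 9: 45 = 45
Every load is within 80 m, so 9 paper rolls suffice.

Yes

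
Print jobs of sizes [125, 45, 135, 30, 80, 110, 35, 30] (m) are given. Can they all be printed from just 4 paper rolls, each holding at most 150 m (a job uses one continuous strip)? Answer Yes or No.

No

Total = 590 m; ⌈590/150⌉ = 4.
The bound of 4 does not rule out 4, but exhaustive search shows no assignment into 4 paper rolls of capacity 150 m exists — the minimum is 5.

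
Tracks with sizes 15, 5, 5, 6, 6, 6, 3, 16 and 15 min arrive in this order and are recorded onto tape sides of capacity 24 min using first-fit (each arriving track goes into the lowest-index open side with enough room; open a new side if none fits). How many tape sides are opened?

4

  15 → side 1 (new)  [load 15/24]
  5 → side 1  [load 20/24]
  5 → side 2 (new)  [load 5/24]
  6 → side 2  [load 11/24]
  6 → side 2  [load 17/24]
  6 → side 2  [load 23/24]
  3 → side 1  [load 23/24]
  16 → side 3 (new)  [load 16/24]
  15 → side 4 (new)  [load 15/24]
4 tape sides opened.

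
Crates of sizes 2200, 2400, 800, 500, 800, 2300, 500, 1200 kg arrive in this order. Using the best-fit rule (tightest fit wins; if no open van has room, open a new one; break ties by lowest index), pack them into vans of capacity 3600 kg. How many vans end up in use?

4

  2200 → van 1 (new)  [load 2200/3600]
  2400 → van 2 (new)  [load 2400/3600]
  800 → van 2  [load 3200/3600]
  500 → van 1  [load 2700/3600]
  800 → van 1  [load 3500/3600]
  2300 → van 3 (new)  [load 2300/3600]
  500 → van 3  [load 2800/3600]
  1200 → van 4 (new)  [load 1200/3600]
4 vans opened.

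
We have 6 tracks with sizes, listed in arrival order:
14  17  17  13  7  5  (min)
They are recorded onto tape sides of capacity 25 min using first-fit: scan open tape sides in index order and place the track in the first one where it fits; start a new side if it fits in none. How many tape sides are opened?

4

  14 → side 1 (new)  [load 14/25]
  17 → side 2 (new)  [load 17/25]
  17 → side 3 (new)  [load 17/25]
  13 → side 4 (new)  [load 13/25]
  7 → side 1  [load 21/25]
  5 → side 2  [load 22/25]
4 tape sides opened.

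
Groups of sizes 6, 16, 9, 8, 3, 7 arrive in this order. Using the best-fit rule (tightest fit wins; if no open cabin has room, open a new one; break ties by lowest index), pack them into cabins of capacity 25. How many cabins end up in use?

2

  6 → cabin 1 (new)  [load 6/25]
  16 → cabin 1  [load 22/25]
  9 → cabin 2 (new)  [load 9/25]
  8 → cabin 2  [load 17/25]
  3 → cabin 1  [load 25/25]
  7 → cabin 2  [load 24/25]
2 cabins opened.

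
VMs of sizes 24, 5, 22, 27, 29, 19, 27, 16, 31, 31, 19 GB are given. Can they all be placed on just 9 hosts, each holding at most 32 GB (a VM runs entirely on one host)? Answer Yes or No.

No

Total = 250 GB; ⌈250/32⌉ = 8.
9 VMs each exceed half the capacity and cannot share a host, forcing at least 9 hosts.
The bound of 9 does not rule out 9, but exhaustive search shows no assignment into 9 hosts of capacity 32 GB exists — the minimum is 10.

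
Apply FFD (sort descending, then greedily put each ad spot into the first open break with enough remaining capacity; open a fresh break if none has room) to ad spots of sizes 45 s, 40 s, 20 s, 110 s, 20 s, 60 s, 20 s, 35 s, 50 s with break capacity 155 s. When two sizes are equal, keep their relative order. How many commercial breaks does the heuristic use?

Sorted descending: 110, 60, 50, 45, 40, 35, 20, 20, 20.
  110 → break 1 (new)  [load 110/155]
  60 → break 2 (new)  [load 60/155]
  50 → break 2  [load 110/155]
  45 → break 1  [load 155/155]
  40 → break 2  [load 150/155]
  35 → break 3 (new)  [load 35/155]
  20 → break 3  [load 55/155]
  20 → break 3  [load 75/155]
  20 → break 3  [load 95/155]
3 commercial breaks opened.

3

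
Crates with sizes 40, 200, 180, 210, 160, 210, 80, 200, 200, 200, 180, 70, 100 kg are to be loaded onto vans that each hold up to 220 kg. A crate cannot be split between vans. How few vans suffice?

Total = 210 + 210 + 200 + 200 + 200 + 200 + 180 + 180 + 160 + 100 + 80 + 70 + 40 = 2030 kg.
Lower bound: ⌈2030/220⌉ = 10 vans.
A packing using 11 vans:
  van 1: 210 = 210
  van 2: 210 = 210
  van 3: 200 = 200
  van 4: 200 = 200
  van 5: 200 = 200
  van 6: 200 = 200
  van 7: 180 + 40 = 220
  van 8: 180 = 180
  van 9: 160 = 160
  van 10: 100 + 80 = 180
  van 11: 70 = 70
No arrangement into 10 vans stays within capacity, so 11 is optimal.

11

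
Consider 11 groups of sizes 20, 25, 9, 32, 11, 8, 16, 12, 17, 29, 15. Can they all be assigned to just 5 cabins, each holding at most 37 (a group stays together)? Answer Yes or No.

No

Total = 194; ⌈194/37⌉ = 6.
At least 6 cabins are required, but only 5 are allowed.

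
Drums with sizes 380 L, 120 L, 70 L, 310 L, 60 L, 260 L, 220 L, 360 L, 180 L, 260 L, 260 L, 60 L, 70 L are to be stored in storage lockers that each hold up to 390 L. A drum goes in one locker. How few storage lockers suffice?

8

Total = 380 + 360 + 310 + 260 + 260 + 260 + 220 + 180 + 120 + 70 + 70 + 60 + 60 = 2610 L.
Lower bound: ⌈2610/390⌉ = 7 storage lockers.
A packing using 8 storage lockers:
  locker 1: 380 = 380
  locker 2: 360 = 360
  locker 3: 310 + 70 = 380
  locker 4: 260 + 120 = 380
  locker 5: 260 + 70 + 60 = 390
  locker 6: 260 + 60 = 320
  locker 7: 220 = 220
  locker 8: 180 = 180
No arrangement into 7 storage lockers stays within capacity, so 8 is optimal.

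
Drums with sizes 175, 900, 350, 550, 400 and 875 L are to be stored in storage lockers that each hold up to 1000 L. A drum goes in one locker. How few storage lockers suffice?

Total = 900 + 875 + 550 + 400 + 350 + 175 = 3250 L.
Lower bound: ⌈3250/1000⌉ = 4 storage lockers.
A packing using 4 storage lockers:
  locker 1: 900 = 900
  locker 2: 875 = 875
  locker 3: 550 + 400 = 950
  locker 4: 350 + 175 = 525
This matches the lower bound, so 4 is optimal.

4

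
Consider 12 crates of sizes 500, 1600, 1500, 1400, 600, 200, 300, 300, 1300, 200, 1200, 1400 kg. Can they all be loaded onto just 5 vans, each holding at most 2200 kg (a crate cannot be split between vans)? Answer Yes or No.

Total = 10500 kg; ⌈10500/2200⌉ = 5.
6 crates each exceed half the capacity and cannot share a van, forcing at least 6 vans.
At least 6 vans are required, but only 5 are allowed.

No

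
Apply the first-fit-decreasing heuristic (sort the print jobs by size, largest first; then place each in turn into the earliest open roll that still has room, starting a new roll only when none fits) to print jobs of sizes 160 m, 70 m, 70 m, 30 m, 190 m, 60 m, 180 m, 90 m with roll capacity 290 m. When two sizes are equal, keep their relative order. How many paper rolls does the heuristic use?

Sorted descending: 190, 180, 160, 90, 70, 70, 60, 30.
  190 → roll 1 (new)  [load 190/290]
  180 → roll 2 (new)  [load 180/290]
  160 → roll 3 (new)  [load 160/290]
  90 → roll 1  [load 280/290]
  70 → roll 2  [load 250/290]
  70 → roll 3  [load 230/290]
  60 → roll 3  [load 290/290]
  30 → roll 2  [load 280/290]
3 paper rolls opened.

3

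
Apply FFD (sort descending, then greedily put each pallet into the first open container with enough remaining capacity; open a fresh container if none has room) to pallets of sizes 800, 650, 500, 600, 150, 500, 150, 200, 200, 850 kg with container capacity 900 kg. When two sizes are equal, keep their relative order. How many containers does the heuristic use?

Sorted descending: 850, 800, 650, 600, 500, 500, 200, 200, 150, 150.
  850 → container 1 (new)  [load 850/900]
  800 → container 2 (new)  [load 800/900]
  650 → container 3 (new)  [load 650/900]
  600 → container 4 (new)  [load 600/900]
  500 → container 5 (new)  [load 500/900]
  500 → container 6 (new)  [load 500/900]
  200 → container 3  [load 850/900]
  200 → container 4  [load 800/900]
  150 → container 5  [load 650/900]
  150 → container 5  [load 800/900]
6 containers opened.

6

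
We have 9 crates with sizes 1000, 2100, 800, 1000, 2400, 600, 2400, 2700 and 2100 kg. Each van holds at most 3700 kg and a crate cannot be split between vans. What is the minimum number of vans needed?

Total = 2700 + 2400 + 2400 + 2100 + 2100 + 1000 + 1000 + 800 + 600 = 15100 kg.
Lower bound: ⌈15100/3700⌉ = 5 vans.
A packing using 5 vans:
  van 1: 2700 + 1000 = 3700
  van 2: 2400 + 1000 = 3400
  van 3: 2400 + 800 = 3200
  van 4: 2100 + 600 = 2700
  van 5: 2100 = 2100
This matches the lower bound, so 5 is optimal.

5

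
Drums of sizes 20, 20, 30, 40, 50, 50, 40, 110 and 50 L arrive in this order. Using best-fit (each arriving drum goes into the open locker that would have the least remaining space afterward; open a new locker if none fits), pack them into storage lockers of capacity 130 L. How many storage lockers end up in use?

4

  20 → locker 1 (new)  [load 20/130]
  20 → locker 1  [load 40/130]
  30 → locker 1  [load 70/130]
  40 → locker 1  [load 110/130]
  50 → locker 2 (new)  [load 50/130]
  50 → locker 2  [load 100/130]
  40 → locker 3 (new)  [load 40/130]
  110 → locker 4 (new)  [load 110/130]
  50 → locker 3  [load 90/130]
4 storage lockers opened.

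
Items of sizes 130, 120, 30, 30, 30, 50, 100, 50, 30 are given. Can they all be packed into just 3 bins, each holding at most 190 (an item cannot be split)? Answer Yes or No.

No

Total = 570; ⌈570/190⌉ = 3.
The bound of 3 does not rule out 3, but exhaustive search shows no assignment into 3 bins of capacity 190 exists — the minimum is 4.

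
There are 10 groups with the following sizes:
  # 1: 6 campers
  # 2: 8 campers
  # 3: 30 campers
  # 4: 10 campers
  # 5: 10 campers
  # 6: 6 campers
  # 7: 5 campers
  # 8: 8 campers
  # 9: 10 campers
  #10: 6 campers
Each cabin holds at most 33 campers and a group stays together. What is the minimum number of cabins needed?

4

Total = 30 + 10 + 10 + 10 + 8 + 8 + 6 + 6 + 6 + 5 = 99 campers.
Lower bound: ⌈99/33⌉ = 3 cabins.
A packing using 4 cabins:
  cabin 1: 30 = 30
  cabin 2: 10 + 10 + 10 = 30
  cabin 3: 8 + 8 + 6 + 6 + 5 = 33
  cabin 4: 6 = 6
No arrangement into 3 cabins stays within capacity, so 4 is optimal.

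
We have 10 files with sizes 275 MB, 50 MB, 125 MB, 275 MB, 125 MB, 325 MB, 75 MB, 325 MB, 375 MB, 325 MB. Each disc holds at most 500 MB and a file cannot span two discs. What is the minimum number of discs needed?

6

Total = 375 + 325 + 325 + 325 + 275 + 275 + 125 + 125 + 75 + 50 = 2275 MB.
Lower bound: ⌈2275/500⌉ = 5 discs.
Also, 6 files each exceed 250 MB, and no two of those can share a disc, so at least 6 discs are needed.
A packing using 6 discs:
  disc 1: 375 + 125 = 500
  disc 2: 325 + 125 + 50 = 500
  disc 3: 325 + 75 = 400
  disc 4: 325 = 325
  disc 5: 275 = 275
  disc 6: 275 = 275
This matches the lower bound, so 6 is optimal.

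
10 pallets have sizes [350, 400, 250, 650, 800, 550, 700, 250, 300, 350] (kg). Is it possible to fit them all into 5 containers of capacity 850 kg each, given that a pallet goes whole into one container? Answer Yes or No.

No

Total = 4600 kg; ⌈4600/850⌉ = 6.
At least 6 containers are required, but only 5 are allowed.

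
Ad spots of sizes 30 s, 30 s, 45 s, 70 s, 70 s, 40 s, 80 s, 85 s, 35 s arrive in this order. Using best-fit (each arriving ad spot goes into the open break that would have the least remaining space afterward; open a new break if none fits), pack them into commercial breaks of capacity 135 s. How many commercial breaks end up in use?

5

  30 → break 1 (new)  [load 30/135]
  30 → break 1  [load 60/135]
  45 → break 1  [load 105/135]
  70 → break 2 (new)  [load 70/135]
  70 → break 3 (new)  [load 70/135]
  40 → break 2  [load 110/135]
  80 → break 4 (new)  [load 80/135]
  85 → break 5 (new)  [load 85/135]
  35 → break 5  [load 120/135]
5 commercial breaks opened.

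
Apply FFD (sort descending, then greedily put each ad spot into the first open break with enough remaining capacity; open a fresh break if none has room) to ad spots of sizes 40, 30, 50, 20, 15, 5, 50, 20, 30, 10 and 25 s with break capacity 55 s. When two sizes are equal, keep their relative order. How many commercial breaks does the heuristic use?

6

Sorted descending: 50, 50, 40, 30, 30, 25, 20, 20, 15, 10, 5.
  50 → break 1 (new)  [load 50/55]
  50 → break 2 (new)  [load 50/55]
  40 → break 3 (new)  [load 40/55]
  30 → break 4 (new)  [load 30/55]
  30 → break 5 (new)  [load 30/55]
  25 → break 4  [load 55/55]
  20 → break 5  [load 50/55]
  20 → break 6 (new)  [load 20/55]
  15 → break 3  [load 55/55]
  10 → break 6  [load 30/55]
  5 → break 1  [load 55/55]
6 commercial breaks opened.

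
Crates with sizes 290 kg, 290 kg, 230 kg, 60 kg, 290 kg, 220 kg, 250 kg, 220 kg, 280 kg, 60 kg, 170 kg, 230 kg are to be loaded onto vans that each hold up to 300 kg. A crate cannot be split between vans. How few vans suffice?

Total = 290 + 290 + 290 + 280 + 250 + 230 + 230 + 220 + 220 + 170 + 60 + 60 = 2590 kg.
Lower bound: ⌈2590/300⌉ = 9 vans.
Also, 10 crates each exceed 150 kg, and no two of those can share a van, so at least 10 vans are needed.
A packing using 10 vans:
  van 1: 290 = 290
  van 2: 290 = 290
  van 3: 290 = 290
  van 4: 280 = 280
  van 5: 250 = 250
  van 6: 230 + 60 = 290
  van 7: 230 + 60 = 290
  van 8: 220 = 220
  van 9: 220 = 220
  van 10: 170 = 170
This matches the lower bound, so 10 is optimal.

10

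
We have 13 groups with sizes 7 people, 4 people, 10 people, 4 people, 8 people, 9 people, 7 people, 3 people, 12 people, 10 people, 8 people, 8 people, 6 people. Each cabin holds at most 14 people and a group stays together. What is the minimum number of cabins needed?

8

Total = 12 + 10 + 10 + 9 + 8 + 8 + 8 + 7 + 7 + 6 + 4 + 4 + 3 = 96 people.
Lower bound: ⌈96/14⌉ = 7 cabins.
A packing using 8 cabins:
  cabin 1: 12 = 12
  cabin 2: 10 + 4 = 14
  cabin 3: 10 + 4 = 14
  cabin 4: 9 + 3 = 12
  cabin 5: 8 + 6 = 14
  cabin 6: 8 = 8
  cabin 7: 8 = 8
  cabin 8: 7 + 7 = 14
No arrangement into 7 cabins stays within capacity, so 8 is optimal.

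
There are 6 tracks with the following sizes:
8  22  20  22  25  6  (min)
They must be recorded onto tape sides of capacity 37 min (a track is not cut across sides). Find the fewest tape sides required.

Total = 25 + 22 + 22 + 20 + 8 + 6 = 103 min.
Lower bound: ⌈103/37⌉ = 3 tape sides.
Also, 4 tracks each exceed 37/2 min, and no two of those can share a side, so at least 4 tape sides are needed.
A packing using 4 tape sides:
  side 1: 25 + 8 = 33
  side 2: 22 + 6 = 28
  side 3: 22 = 22
  side 4: 20 = 20
This matches the lower bound, so 4 is optimal.

4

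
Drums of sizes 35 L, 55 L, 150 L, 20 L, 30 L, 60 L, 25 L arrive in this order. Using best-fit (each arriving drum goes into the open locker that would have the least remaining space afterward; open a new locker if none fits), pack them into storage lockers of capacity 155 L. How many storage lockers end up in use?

3

  35 → locker 1 (new)  [load 35/155]
  55 → locker 1  [load 90/155]
  150 → locker 2 (new)  [load 150/155]
  20 → locker 1  [load 110/155]
  30 → locker 1  [load 140/155]
  60 → locker 3 (new)  [load 60/155]
  25 → locker 3  [load 85/155]
3 storage lockers opened.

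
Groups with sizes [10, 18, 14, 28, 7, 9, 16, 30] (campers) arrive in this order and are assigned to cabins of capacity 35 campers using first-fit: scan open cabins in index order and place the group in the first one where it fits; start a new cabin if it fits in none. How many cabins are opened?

  10 → cabin 1 (new)  [load 10/35]
  18 → cabin 1  [load 28/35]
  14 → cabin 2 (new)  [load 14/35]
  28 → cabin 3 (new)  [load 28/35]
  7 → cabin 1  [load 35/35]
  9 → cabin 2  [load 23/35]
  16 → cabin 4 (new)  [load 16/35]
  30 → cabin 5 (new)  [load 30/35]
5 cabins opened.

5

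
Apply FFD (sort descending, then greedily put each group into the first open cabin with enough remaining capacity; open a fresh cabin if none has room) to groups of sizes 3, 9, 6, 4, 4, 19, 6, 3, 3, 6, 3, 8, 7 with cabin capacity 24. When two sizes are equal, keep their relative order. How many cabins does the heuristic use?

4

Sorted descending: 19, 9, 8, 7, 6, 6, 6, 4, 4, 3, 3, 3, 3.
  19 → cabin 1 (new)  [load 19/24]
  9 → cabin 2 (new)  [load 9/24]
  8 → cabin 2  [load 17/24]
  7 → cabin 2  [load 24/24]
  6 → cabin 3 (new)  [load 6/24]
  6 → cabin 3  [load 12/24]
  6 → cabin 3  [load 18/24]
  4 → cabin 1  [load 23/24]
  4 → cabin 3  [load 22/24]
  3 → cabin 4 (new)  [load 3/24]
  3 → cabin 4  [load 6/24]
  3 → cabin 4  [load 9/24]
  3 → cabin 4  [load 12/24]
4 cabins opened.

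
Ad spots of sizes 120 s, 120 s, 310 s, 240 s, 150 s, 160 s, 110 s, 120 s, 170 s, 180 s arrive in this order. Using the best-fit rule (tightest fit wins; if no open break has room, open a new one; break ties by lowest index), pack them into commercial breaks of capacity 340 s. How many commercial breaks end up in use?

7

  120 → break 1 (new)  [load 120/340]
  120 → break 1  [load 240/340]
  310 → break 2 (new)  [load 310/340]
  240 → break 3 (new)  [load 240/340]
  150 → break 4 (new)  [load 150/340]
  160 → break 4  [load 310/340]
  110 → break 5 (new)  [load 110/340]
  120 → break 5  [load 230/340]
  170 → break 6 (new)  [load 170/340]
  180 → break 7 (new)  [load 180/340]
7 commercial breaks opened.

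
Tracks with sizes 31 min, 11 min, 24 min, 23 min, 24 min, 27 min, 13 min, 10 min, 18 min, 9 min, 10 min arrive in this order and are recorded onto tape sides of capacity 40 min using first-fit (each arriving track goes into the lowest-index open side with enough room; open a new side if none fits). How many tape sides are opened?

  31 → side 1 (new)  [load 31/40]
  11 → side 2 (new)  [load 11/40]
  24 → side 2  [load 35/40]
  23 → side 3 (new)  [load 23/40]
  24 → side 4 (new)  [load 24/40]
  27 → side 5 (new)  [load 27/40]
  13 → side 3  [load 36/40]
  10 → side 4  [load 34/40]
  18 → side 6 (new)  [load 18/40]
  9 → side 1  [load 40/40]
  10 → side 5  [load 37/40]
6 tape sides opened.

6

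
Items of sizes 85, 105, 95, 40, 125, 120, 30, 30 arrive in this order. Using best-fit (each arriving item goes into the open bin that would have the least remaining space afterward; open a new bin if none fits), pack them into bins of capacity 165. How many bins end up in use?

  85 → bin 1 (new)  [load 85/165]
  105 → bin 2 (new)  [load 105/165]
  95 → bin 3 (new)  [load 95/165]
  40 → bin 2  [load 145/165]
  125 → bin 4 (new)  [load 125/165]
  120 → bin 5 (new)  [load 120/165]
  30 → bin 4  [load 155/165]
  30 → bin 5  [load 150/165]
5 bins opened.

5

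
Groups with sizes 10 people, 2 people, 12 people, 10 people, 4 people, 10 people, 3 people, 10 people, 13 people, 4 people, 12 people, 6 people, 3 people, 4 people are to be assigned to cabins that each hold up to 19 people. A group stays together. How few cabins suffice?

7

Total = 13 + 12 + 12 + 10 + 10 + 10 + 10 + 6 + 4 + 4 + 4 + 3 + 3 + 2 = 103 people.
Lower bound: ⌈103/19⌉ = 6 cabins.
Also, 7 groups each exceed 19/2 people, and no two of those can share a cabin, so at least 7 cabins are needed.
A packing using 7 cabins:
  cabin 1: 13 + 6 = 19
  cabin 2: 12 + 4 + 3 = 19
  cabin 3: 12 + 4 + 3 = 19
  cabin 4: 10 + 4 + 2 = 16
  cabin 5: 10 = 10
  cabin 6: 10 = 10
  cabin 7: 10 = 10
This matches the lower bound, so 7 is optimal.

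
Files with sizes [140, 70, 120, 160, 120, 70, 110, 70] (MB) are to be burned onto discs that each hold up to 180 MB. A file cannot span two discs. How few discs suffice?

Total = 160 + 140 + 120 + 120 + 110 + 70 + 70 + 70 = 860 MB.
Lower bound: ⌈860/180⌉ = 5 discs.
A packing using 6 discs:
  disc 1: 160 = 160
  disc 2: 140 = 140
  disc 3: 120 = 120
  disc 4: 120 = 120
  disc 5: 110 + 70 = 180
  disc 6: 70 + 70 = 140
No arrangement into 5 discs stays within capacity, so 6 is optimal.

6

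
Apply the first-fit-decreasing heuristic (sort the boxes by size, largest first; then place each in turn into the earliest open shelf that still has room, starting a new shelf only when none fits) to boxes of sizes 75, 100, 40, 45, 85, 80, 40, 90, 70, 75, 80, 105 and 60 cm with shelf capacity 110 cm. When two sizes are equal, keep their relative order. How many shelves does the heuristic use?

11

Sorted descending: 105, 100, 90, 85, 80, 80, 75, 75, 70, 60, 45, 40, 40.
  105 → shelf 1 (new)  [load 105/110]
  100 → shelf 2 (new)  [load 100/110]
  90 → shelf 3 (new)  [load 90/110]
  85 → shelf 4 (new)  [load 85/110]
  80 → shelf 5 (new)  [load 80/110]
  80 → shelf 6 (new)  [load 80/110]
  75 → shelf 7 (new)  [load 75/110]
  75 → shelf 8 (new)  [load 75/110]
  70 → shelf 9 (new)  [load 70/110]
  60 → shelf 10 (new)  [load 60/110]
  45 → shelf 10  [load 105/110]
  40 → shelf 9  [load 110/110]
  40 → shelf 11 (new)  [load 40/110]
11 shelves opened.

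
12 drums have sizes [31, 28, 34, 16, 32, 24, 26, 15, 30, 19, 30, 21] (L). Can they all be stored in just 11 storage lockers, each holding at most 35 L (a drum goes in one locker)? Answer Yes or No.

A valid assignment using 11 storage lockers:
  locker 1: 34 = 34
  locker 2: 32 = 32
  locker 3: 31 = 31
  locker 4: 30 = 30
  locker 5: 30 = 30
  locker 6: 28 = 28
  locker 7: 26 = 26
  locker 8: 24 = 24
  locker 9: 21 = 21
  locker 10: 19 + 16 = 35
  locker 11: 15 = 15
Every load is within 35 L, so 11 storage lockers suffice.

Yes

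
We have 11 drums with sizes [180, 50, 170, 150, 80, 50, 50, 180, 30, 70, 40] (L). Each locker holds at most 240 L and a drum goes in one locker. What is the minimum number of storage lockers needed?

Total = 180 + 180 + 170 + 150 + 80 + 70 + 50 + 50 + 50 + 40 + 30 = 1050 L.
Lower bound: ⌈1050/240⌉ = 5 storage lockers.
A packing using 5 storage lockers:
  locker 1: 180 + 50 = 230
  locker 2: 180 + 50 = 230
  locker 3: 170 + 70 = 240
  locker 4: 150 + 80 = 230
  locker 5: 50 + 40 + 30 = 120
This matches the lower bound, so 5 is optimal.

5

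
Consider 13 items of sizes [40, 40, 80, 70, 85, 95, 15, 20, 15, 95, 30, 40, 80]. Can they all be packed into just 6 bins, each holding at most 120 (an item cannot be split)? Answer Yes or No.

No

Total = 705; ⌈705/120⌉ = 6.
The bound of 6 does not rule out 6, but exhaustive search shows no assignment into 6 bins of capacity 120 exists — the minimum is 7.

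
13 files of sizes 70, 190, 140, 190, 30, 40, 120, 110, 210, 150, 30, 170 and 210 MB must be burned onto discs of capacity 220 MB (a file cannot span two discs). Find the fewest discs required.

9

Total = 210 + 210 + 190 + 190 + 170 + 150 + 140 + 120 + 110 + 70 + 40 + 30 + 30 = 1660 MB.
Lower bound: ⌈1660/220⌉ = 8 discs.
A packing using 9 discs:
  disc 1: 210 = 210
  disc 2: 210 = 210
  disc 3: 190 + 30 = 220
  disc 4: 190 + 30 = 220
  disc 5: 170 + 40 = 210
  disc 6: 150 + 70 = 220
  disc 7: 140 = 140
  disc 8: 120 = 120
  disc 9: 110 = 110
No arrangement into 8 discs stays within capacity, so 9 is optimal.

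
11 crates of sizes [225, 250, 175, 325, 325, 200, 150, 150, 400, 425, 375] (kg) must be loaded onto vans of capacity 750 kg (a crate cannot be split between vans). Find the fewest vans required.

4

Total = 425 + 400 + 375 + 325 + 325 + 250 + 225 + 200 + 175 + 150 + 150 = 3000 kg.
Lower bound: ⌈3000/750⌉ = 4 vans.
A packing using 4 vans:
  van 1: 425 + 325 = 750
  van 2: 400 + 200 + 150 = 750
  van 3: 375 + 225 + 150 = 750
  van 4: 325 + 250 + 175 = 750
This matches the lower bound, so 4 is optimal.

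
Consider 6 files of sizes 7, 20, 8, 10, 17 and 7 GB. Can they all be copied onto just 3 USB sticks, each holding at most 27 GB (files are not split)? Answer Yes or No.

Yes

A valid assignment using 3 USB sticks:
  USB stick 1: 20 + 7 = 27
  USB stick 2: 17 + 10 = 27
  USB stick 3: 8 + 7 = 15
Every load is within 27 GB, so 3 USB sticks suffice.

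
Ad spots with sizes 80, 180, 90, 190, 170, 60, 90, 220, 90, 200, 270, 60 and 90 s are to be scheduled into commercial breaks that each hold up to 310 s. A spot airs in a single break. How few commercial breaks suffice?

Total = 270 + 220 + 200 + 190 + 180 + 170 + 90 + 90 + 90 + 90 + 80 + 60 + 60 = 1790 s.
Lower bound: ⌈1790/310⌉ = 6 commercial breaks.
A packing using 7 commercial breaks:
  break 1: 270 = 270
  break 2: 220 + 90 = 310
  break 3: 200 + 90 = 290
  break 4: 190 + 90 = 280
  break 5: 180 + 90 = 270
  break 6: 170 + 80 + 60 = 310
  break 7: 60 = 60
No arrangement into 6 commercial breaks stays within capacity, so 7 is optimal.

7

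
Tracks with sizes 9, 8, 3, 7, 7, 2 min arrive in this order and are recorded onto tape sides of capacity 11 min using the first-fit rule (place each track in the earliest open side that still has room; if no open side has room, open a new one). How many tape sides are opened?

4

  9 → side 1 (new)  [load 9/11]
  8 → side 2 (new)  [load 8/11]
  3 → side 2  [load 11/11]
  7 → side 3 (new)  [load 7/11]
  7 → side 4 (new)  [load 7/11]
  2 → side 1  [load 11/11]
4 tape sides opened.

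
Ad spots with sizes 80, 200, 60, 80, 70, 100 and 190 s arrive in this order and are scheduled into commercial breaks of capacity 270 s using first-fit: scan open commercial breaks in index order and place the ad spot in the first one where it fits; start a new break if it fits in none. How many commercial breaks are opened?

4

  80 → break 1 (new)  [load 80/270]
  200 → break 2 (new)  [load 200/270]
  60 → break 1  [load 140/270]
  80 → break 1  [load 220/270]
  70 → break 2  [load 270/270]
  100 → break 3 (new)  [load 100/270]
  190 → break 4 (new)  [load 190/270]
4 commercial breaks opened.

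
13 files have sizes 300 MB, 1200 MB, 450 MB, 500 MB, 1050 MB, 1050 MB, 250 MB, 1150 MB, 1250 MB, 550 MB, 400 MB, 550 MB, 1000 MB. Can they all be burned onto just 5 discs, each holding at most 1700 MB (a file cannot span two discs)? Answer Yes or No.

No

Total = 9700 MB; ⌈9700/1700⌉ = 6.
At least 6 discs are required, but only 5 are allowed.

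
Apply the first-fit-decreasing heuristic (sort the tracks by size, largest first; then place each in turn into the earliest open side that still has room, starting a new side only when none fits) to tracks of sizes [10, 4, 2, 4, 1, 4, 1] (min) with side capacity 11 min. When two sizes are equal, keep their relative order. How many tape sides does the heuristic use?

3

Sorted descending: 10, 4, 4, 4, 2, 1, 1.
  10 → side 1 (new)  [load 10/11]
  4 → side 2 (new)  [load 4/11]
  4 → side 2  [load 8/11]
  4 → side 3 (new)  [load 4/11]
  2 → side 2  [load 10/11]
  1 → side 1  [load 11/11]
  1 → side 2  [load 11/11]
3 tape sides opened.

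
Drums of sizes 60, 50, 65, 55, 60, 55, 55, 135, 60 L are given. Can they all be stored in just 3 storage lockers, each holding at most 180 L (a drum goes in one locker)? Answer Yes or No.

No

Total = 595 L; ⌈595/180⌉ = 4.
At least 4 storage lockers are required, but only 3 are allowed.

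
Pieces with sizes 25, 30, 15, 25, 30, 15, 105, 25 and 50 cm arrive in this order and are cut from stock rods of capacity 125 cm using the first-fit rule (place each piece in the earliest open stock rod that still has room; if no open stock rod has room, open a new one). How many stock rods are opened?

  25 → stock rod 1 (new)  [load 25/125]
  30 → stock rod 1  [load 55/125]
  15 → stock rod 1  [load 70/125]
  25 → stock rod 1  [load 95/125]
  30 → stock rod 1  [load 125/125]
  15 → stock rod 2 (new)  [load 15/125]
  105 → stock rod 2  [load 120/125]
  25 → stock rod 3 (new)  [load 25/125]
  50 → stock rod 3  [load 75/125]
3 stock rods opened.

3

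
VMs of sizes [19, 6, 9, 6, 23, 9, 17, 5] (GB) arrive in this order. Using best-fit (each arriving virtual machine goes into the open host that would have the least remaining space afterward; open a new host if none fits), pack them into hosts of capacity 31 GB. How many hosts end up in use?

  19 → host 1 (new)  [load 19/31]
  6 → host 1  [load 25/31]
  9 → host 2 (new)  [load 9/31]
  6 → host 1  [load 31/31]
  23 → host 3 (new)  [load 23/31]
  9 → host 2  [load 18/31]
  17 → host 4 (new)  [load 17/31]
  5 → host 3  [load 28/31]
4 hosts opened.

4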